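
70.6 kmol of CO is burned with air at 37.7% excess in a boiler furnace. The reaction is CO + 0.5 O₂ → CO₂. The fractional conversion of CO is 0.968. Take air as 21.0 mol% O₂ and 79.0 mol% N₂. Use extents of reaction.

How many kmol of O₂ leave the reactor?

14.4 kmol

Stoichiometric O₂ = 0.5 × 70.6 = 35.3 kmol; O₂ fed = 35.3 × 1.377 = 48.61 kmol.
N₂ fed = 48.61 × 79/21 = 182.9 kmol.
Fuel reacted = 0.968 × 70.6 → ξ = 68.34 kmol.
Outlet (n = n₀ + ν ξ):
  CO: 70.6 − 1(68.34) = 2.259
  O₂: 48.61 − 0.5(68.34) = 14.44
  N₂: 182.9 (inert)
  CO₂: 0 + 1(68.34) = 68.34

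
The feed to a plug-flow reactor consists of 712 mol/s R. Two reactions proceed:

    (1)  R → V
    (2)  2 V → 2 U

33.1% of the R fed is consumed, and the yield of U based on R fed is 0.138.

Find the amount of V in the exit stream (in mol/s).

137 mol/s

Conversion of R: R consumed = 1ξ₁ = 0.331 × 712 → ξ₁ = 235.7 mol/s.
Yield of U: 2ξ₂ / 712 = 0.138 → ξ₂ = 49.13 mol/s.
Outlet amounts (n = n₀ + Σ ν·ξ):
  R: 712 − 1(235.7) = 476.3
  V: 0 + 1(235.7) − 2(49.13) = 137.4
  U: 0 + 2(49.13) = 98.26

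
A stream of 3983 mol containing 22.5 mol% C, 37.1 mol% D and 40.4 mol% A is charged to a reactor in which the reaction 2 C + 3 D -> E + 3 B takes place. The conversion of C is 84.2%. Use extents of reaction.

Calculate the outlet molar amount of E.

377 mol

C reacted = 0.842 × 896.2 = 754.6 mol; ν_C = −2, so ξ = 754.6/2 = 377.3 mol.
Outlet amounts (n = n₀ + ν ξ):
  C: 896.2 − 2(377.3) = 141.6
  D: 1478 − 3(377.3) = 345.8
  E: 0 + 1(377.3) = 377.3
  B: 0 + 3(377.3) = 1132
  A: 1609 (inert)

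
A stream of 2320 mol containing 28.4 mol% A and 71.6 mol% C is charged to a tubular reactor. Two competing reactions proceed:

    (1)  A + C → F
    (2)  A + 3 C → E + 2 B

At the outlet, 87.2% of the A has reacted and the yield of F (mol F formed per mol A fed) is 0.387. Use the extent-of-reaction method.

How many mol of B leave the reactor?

Yield of F: 1ξ₁ / 658.9 = 0.387 → ξ₁ = 255 mol.
Conversion of A: 1ξ₁ + 1ξ₂ = 0.872 × 658.9 = 574.5 → ξ₂ = 319.6 mol.
Outlet amounts (n = n₀ + Σ ν·ξ):
  A: 658.9 − 1(255) − 1(319.6) = 84.34
  C: 1661 − 1(255) − 3(319.6) = 447.5
  F: 0 + 1(255) = 255
  E: 0 + 1(319.6) = 319.6
  B: 0 + 2(319.6) = 639.1

639 mol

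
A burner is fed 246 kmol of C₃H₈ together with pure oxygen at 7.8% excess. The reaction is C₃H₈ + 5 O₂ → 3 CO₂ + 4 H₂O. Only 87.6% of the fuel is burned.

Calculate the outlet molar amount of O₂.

248 kmol

Stoichiometric O₂ = 5 × 246 = 1230 kmol; O₂ fed = 1230 × 1.078 = 1326 kmol.
Fuel reacted = 0.876 × 246 → ξ = 215.5 kmol.
Outlet (n = n₀ + ν ξ):
  C₃H₈: 246 − 1(215.5) = 30.5
  O₂: 1326 − 5(215.5) = 248.5
  CO₂: 0 + 3(215.5) = 646.5
  H₂O: 0 + 4(215.5) = 862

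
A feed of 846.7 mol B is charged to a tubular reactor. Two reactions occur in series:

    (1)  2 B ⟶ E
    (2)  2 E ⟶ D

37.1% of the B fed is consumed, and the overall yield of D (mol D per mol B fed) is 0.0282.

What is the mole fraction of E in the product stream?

Conversion of B: B consumed = 2ξ₁ = 0.371 × 846.7 → ξ₁ = 157.1 mol.
Yield of D: 1ξ₂ / 846.7 = 0.0282 → ξ₂ = 23.88 mol.
Outlet amounts (n = n₀ + Σ ν·ξ):
  B: 846.7 − 2(157.1) = 532.6
  E: 0 + 1(157.1) − 2(23.88) = 109.3
  D: 0 + 1(23.88) = 23.88
Total out = 665.8 mol; y_E = 109.3 / 665.8 = 0.1642.

0.164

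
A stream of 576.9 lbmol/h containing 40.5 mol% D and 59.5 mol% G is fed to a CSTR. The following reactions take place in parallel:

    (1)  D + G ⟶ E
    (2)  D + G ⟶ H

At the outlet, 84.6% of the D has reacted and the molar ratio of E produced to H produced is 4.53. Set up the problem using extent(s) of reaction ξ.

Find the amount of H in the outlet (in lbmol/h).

35.7 lbmol/h

Conversion of D: D consumed = 0.846 × 233.6 = 197.7 lbmol/h = 1ξ₁ + 1ξ₂.
Selectivity: 1ξ₁ / (1ξ₂) = 4.53 → ξ₁ = 4.53 ξ₂.
Substitute: (1·4.53 + 1) ξ₂ = 197.7 → ξ₂ = 35.74 lbmol/h, ξ₁ = 161.9 lbmol/h.
Outlet amounts (n = n₀ + Σ ν·ξ):
  D: 233.6 − 1(161.9) − 1(35.74) = 35.98
  G: 343.3 − 1(161.9) − 1(35.74) = 145.6
  E: 0 + 1(161.9) = 161.9
  H: 0 + 1(35.74) = 35.74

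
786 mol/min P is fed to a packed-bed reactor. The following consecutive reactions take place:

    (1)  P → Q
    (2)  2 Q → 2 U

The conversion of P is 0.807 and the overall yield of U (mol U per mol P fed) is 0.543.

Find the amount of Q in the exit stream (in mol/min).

208 mol/min

Conversion of P: P consumed = 1ξ₁ = 0.807 × 786 → ξ₁ = 634.3 mol/min.
Yield of U: 2ξ₂ / 786 = 0.543 → ξ₂ = 213.4 mol/min.
Outlet amounts (n = n₀ + Σ ν·ξ):
  P: 786 − 1(634.3) = 151.7
  Q: 0 + 1(634.3) − 2(213.4) = 207.5
  U: 0 + 2(213.4) = 426.8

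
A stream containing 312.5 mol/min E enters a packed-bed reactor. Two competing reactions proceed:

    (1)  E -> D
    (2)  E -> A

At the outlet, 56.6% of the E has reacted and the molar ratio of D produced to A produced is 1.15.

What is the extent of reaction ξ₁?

Conversion of E: E consumed = 0.566 × 312.5 = 176.9 mol/min = 1ξ₁ + 1ξ₂.
Selectivity: 1ξ₁ / (1ξ₂) = 1.15 → ξ₁ = 1.15 ξ₂.
Substitute: (1·1.15 + 1) ξ₂ = 176.9 → ξ₂ = 82.27 mol/min, ξ₁ = 94.61 mol/min.
Outlet amounts (n = n₀ + Σ ν·ξ):
  E: 312.5 − 1(94.61) − 1(82.27) = 135.6
  D: 0 + 1(94.61) = 94.61
  A: 0 + 1(82.27) = 82.27

ξ₁ = 94.6 mol/min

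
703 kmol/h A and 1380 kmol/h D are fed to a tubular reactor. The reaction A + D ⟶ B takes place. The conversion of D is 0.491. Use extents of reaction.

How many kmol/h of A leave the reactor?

25.4 kmol/h

D reacted = 0.491 × 1380 = 677.6 kmol/h; ν_D = −1, so ξ = 677.6/1 = 677.6 kmol/h.
Outlet amounts (n = n₀ + ν ξ):
  A: 703 − 1(677.6) = 25.42
  D: 1380 − 1(677.6) = 702.4
  B: 0 + 1(677.6) = 677.6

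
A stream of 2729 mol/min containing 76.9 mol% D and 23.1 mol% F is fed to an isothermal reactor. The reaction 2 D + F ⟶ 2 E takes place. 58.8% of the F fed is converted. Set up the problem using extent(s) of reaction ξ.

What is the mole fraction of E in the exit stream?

F reacted = 0.588 × 630.4 = 370.7 mol/min; ν_F = −1, so ξ = 370.7/1 = 370.7 mol/min.
Outlet amounts (n = n₀ + ν ξ):
  D: 2099 − 2(370.7) = 1357
  F: 630.4 − 1(370.7) = 259.7
  E: 0 + 2(370.7) = 741.3
Total out = 2358 mol/min; y_E = 741.3 / 2358 = 0.3144.

0.314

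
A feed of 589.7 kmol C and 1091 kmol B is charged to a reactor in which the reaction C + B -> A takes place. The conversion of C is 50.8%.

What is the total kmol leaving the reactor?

C reacted = 0.508 × 589.7 = 299.6 kmol; ν_C = −1, so ξ = 299.6/1 = 299.6 kmol.
Outlet amounts (n = n₀ + ν ξ):
  C: 589.7 − 1(299.6) = 290.1
  B: 1091 − 1(299.6) = 791.4
  A: 0 + 1(299.6) = 299.6
Total out = 290.1 + 791.4 + 299.6 = 1381 kmol.

1380 kmol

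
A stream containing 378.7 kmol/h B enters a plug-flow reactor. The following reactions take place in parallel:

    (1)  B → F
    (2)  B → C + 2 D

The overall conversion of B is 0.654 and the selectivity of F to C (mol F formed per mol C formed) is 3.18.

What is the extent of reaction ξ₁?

ξ₁ = 188 kmol/h

Conversion of B: B consumed = 0.654 × 378.7 = 247.7 kmol/h = 1ξ₁ + 1ξ₂.
Selectivity: 1ξ₁ / (1ξ₂) = 3.18 → ξ₁ = 3.18 ξ₂.
Substitute: (1·3.18 + 1) ξ₂ = 247.7 → ξ₂ = 59.25 kmol/h, ξ₁ = 188.4 kmol/h.
Outlet amounts (n = n₀ + Σ ν·ξ):
  B: 378.7 − 1(188.4) − 1(59.25) = 131
  F: 0 + 1(188.4) = 188.4
  C: 0 + 1(59.25) = 59.25
  D: 0 + 2(59.25) = 118.5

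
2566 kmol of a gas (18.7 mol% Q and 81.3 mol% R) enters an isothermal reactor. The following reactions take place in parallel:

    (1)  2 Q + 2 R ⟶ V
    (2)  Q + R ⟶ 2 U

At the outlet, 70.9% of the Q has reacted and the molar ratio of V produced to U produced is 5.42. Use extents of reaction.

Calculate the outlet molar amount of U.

Conversion of Q: Q consumed = 0.709 × 479.8 = 340.2 kmol = 2ξ₁ + 1ξ₂.
Selectivity: 1ξ₁ / (2ξ₂) = 5.42 → ξ₁ = 10.84 ξ₂.
Substitute: (2·10.84 + 1) ξ₂ = 340.2 → ξ₂ = 15 kmol, ξ₁ = 162.6 kmol.
Outlet amounts (n = n₀ + Σ ν·ξ):
  Q: 479.8 − 2(162.6) − 1(15) = 139.6
  R: 2086 − 2(162.6) − 1(15) = 1746
  V: 0 + 1(162.6) = 162.6
  U: 0 + 2(15) = 30

30 kmol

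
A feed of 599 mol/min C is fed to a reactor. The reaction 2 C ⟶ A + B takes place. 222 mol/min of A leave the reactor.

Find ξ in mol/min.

ξ = 222 mol/min

For A: n = n₀ + 1ξ → 222 = 0 + 1ξ, giving ξ = 222 mol/min.
Outlet amounts (n = n₀ + ν ξ):
  C: 599 − 2(222) = 155
  A: 0 + 1(222) = 222
  B: 0 + 1(222) = 222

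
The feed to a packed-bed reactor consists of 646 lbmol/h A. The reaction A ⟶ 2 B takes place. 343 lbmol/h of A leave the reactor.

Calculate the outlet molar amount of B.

For A: n = n₀ − 1ξ → 343 = 646 − 1ξ, giving ξ = 303 lbmol/h.
Outlet amounts (n = n₀ + ν ξ):
  A: 646 − 1(303) = 343
  B: 0 + 2(303) = 606

606 lbmol/h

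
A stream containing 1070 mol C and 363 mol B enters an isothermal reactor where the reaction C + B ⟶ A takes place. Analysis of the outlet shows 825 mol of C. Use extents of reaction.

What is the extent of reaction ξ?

ξ = 245 mol

For C: n = n₀ − 1ξ → 825 = 1070 − 1ξ, giving ξ = 245 mol.
Outlet amounts (n = n₀ + ν ξ):
  C: 1070 − 1(245) = 825
  B: 363 − 1(245) = 118
  A: 0 + 1(245) = 245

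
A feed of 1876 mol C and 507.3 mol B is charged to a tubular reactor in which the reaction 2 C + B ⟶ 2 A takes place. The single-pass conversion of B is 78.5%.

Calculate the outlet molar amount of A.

B reacted = 0.785 × 507.3 = 398.2 mol; ν_B = −1, so ξ = 398.2/1 = 398.2 mol.
Outlet amounts (n = n₀ + ν ξ):
  C: 1876 − 2(398.2) = 1080
  B: 507.3 − 1(398.2) = 109.1
  A: 0 + 2(398.2) = 796.5

796 mol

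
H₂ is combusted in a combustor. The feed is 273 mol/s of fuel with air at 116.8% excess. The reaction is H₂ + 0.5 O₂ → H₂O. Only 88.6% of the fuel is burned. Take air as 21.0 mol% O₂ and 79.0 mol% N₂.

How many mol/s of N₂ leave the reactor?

Stoichiometric O₂ = 0.5 × 273 = 136.5 mol/s; O₂ fed = 136.5 × 2.168 = 295.9 mol/s.
N₂ fed = 295.9 × 79/21 = 1113 mol/s.
Fuel reacted = 0.886 × 273 → ξ = 241.9 mol/s.
Outlet (n = n₀ + ν ξ):
  H₂: 273 − 1(241.9) = 31.12
  O₂: 295.9 − 0.5(241.9) = 175
  N₂: 1113 (inert)
  H₂O: 0 + 1(241.9) = 241.9

1110 mol/s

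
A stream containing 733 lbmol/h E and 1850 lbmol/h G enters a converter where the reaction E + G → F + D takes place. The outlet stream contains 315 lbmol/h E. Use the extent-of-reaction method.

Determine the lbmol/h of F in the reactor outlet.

418 lbmol/h

For E: n = n₀ − 1ξ → 315 = 733 − 1ξ, giving ξ = 418 lbmol/h.
Outlet amounts (n = n₀ + ν ξ):
  E: 733 − 1(418) = 315
  G: 1850 − 1(418) = 1432
  F: 0 + 1(418) = 418
  D: 0 + 1(418) = 418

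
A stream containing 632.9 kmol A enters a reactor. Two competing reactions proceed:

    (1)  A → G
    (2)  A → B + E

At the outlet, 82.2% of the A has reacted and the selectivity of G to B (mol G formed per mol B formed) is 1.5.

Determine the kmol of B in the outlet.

Conversion of A: A consumed = 0.822 × 632.9 = 520.2 kmol = 1ξ₁ + 1ξ₂.
Selectivity: 1ξ₁ / (1ξ₂) = 1.5 → ξ₁ = 1.5 ξ₂.
Substitute: (1·1.5 + 1) ξ₂ = 520.2 → ξ₂ = 208.1 kmol, ξ₁ = 312.1 kmol.
Outlet amounts (n = n₀ + Σ ν·ξ):
  A: 632.9 − 1(312.1) − 1(208.1) = 112.7
  G: 0 + 1(312.1) = 312.1
  B: 0 + 1(208.1) = 208.1
  E: 0 + 1(208.1) = 208.1

208 kmol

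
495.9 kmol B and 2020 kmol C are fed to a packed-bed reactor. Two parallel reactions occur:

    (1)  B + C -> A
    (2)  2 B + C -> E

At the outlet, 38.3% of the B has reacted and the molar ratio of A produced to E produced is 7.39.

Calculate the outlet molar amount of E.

20.2 kmol

Conversion of B: B consumed = 0.383 × 495.9 = 189.9 kmol = 1ξ₁ + 2ξ₂.
Selectivity: 1ξ₁ / (1ξ₂) = 7.39 → ξ₁ = 7.39 ξ₂.
Substitute: (1·7.39 + 2) ξ₂ = 189.9 → ξ₂ = 20.23 kmol, ξ₁ = 149.5 kmol.
Outlet amounts (n = n₀ + Σ ν·ξ):
  B: 495.9 − 1(149.5) − 2(20.23) = 306
  C: 2020 − 1(149.5) − 1(20.23) = 1850
  A: 0 + 1(149.5) = 149.5
  E: 0 + 1(20.23) = 20.23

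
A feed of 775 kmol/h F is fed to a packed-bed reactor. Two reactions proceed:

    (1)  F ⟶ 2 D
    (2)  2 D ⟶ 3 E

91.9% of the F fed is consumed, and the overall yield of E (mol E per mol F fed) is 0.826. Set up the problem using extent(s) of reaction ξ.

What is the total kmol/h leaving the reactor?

1700 kmol/h

Conversion of F: F consumed = 1ξ₁ = 0.919 × 775 → ξ₁ = 712.2 kmol/h.
Yield of E: 3ξ₂ / 775 = 0.826 → ξ₂ = 213.4 kmol/h.
Outlet amounts (n = n₀ + Σ ν·ξ):
  F: 775 − 1(712.2) = 62.77
  D: 0 + 2(712.2) − 2(213.4) = 997.7
  E: 0 + 3(213.4) = 640.1
Total out = 62.77 + 997.7 + 640.1 = 1701 kmol/h.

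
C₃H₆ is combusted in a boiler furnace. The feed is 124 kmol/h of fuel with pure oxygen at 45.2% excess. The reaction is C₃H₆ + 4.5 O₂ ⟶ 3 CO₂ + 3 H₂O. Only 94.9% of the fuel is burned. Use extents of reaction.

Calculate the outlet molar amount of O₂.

Stoichiometric O₂ = 4.5 × 124 = 558 kmol/h; O₂ fed = 558 × 1.452 = 810.2 kmol/h.
Fuel reacted = 0.949 × 124 → ξ = 117.7 kmol/h.
Outlet (n = n₀ + ν ξ):
  C₃H₆: 124 − 1(117.7) = 6.324
  O₂: 810.2 − 4.5(117.7) = 280.7
  CO₂: 0 + 3(117.7) = 353
  H₂O: 0 + 3(117.7) = 353

281 kmol/h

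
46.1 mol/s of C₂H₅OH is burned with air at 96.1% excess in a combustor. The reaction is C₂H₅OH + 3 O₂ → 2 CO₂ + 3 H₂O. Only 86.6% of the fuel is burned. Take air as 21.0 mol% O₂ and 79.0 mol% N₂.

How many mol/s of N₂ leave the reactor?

Stoichiometric O₂ = 3 × 46.1 = 138.3 mol/s; O₂ fed = 138.3 × 1.961 = 271.2 mol/s.
N₂ fed = 271.2 × 79/21 = 1020 mol/s.
Fuel reacted = 0.866 × 46.1 → ξ = 39.92 mol/s.
Outlet (n = n₀ + ν ξ):
  C₂H₅OH: 46.1 − 1(39.92) = 6.177
  O₂: 271.2 − 3(39.92) = 151.4
  N₂: 1020 (inert)
  CO₂: 0 + 2(39.92) = 79.85
  H₂O: 0 + 3(39.92) = 119.8

1020 mol/s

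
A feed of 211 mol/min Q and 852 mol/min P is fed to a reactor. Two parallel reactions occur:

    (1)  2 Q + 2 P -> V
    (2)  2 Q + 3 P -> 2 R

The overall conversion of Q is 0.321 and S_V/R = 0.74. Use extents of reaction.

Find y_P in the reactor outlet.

Conversion of Q: Q consumed = 0.321 × 211 = 67.73 mol/min = 2ξ₁ + 2ξ₂.
Selectivity: 1ξ₁ / (2ξ₂) = 0.74 → ξ₁ = 1.48 ξ₂.
Substitute: (2·1.48 + 2) ξ₂ = 67.73 → ξ₂ = 13.66 mol/min, ξ₁ = 20.21 mol/min.
Outlet amounts (n = n₀ + Σ ν·ξ):
  Q: 211 − 2(20.21) − 2(13.66) = 143.3
  P: 852 − 2(20.21) − 3(13.66) = 770.6
  V: 0 + 1(20.21) = 20.21
  R: 0 + 2(13.66) = 27.31
Total out = 961.4 mol/min; y_P = 770.6 / 961.4 = 0.8016.

0.802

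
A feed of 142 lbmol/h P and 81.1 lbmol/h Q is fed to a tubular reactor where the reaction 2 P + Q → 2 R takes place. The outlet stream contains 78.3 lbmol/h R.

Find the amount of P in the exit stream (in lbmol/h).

63.7 lbmol/h

For R: n = n₀ + 2ξ → 78.3 = 0 + 2ξ, giving ξ = 39.15 lbmol/h.
Outlet amounts (n = n₀ + ν ξ):
  P: 142 − 2(39.15) = 63.7
  Q: 81.1 − 1(39.15) = 41.95
  R: 0 + 2(39.15) = 78.3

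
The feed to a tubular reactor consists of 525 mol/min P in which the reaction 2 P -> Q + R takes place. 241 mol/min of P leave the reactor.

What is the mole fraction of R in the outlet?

0.27

For P: n = n₀ − 2ξ → 241 = 525 − 2ξ, giving ξ = 142 mol/min.
Outlet amounts (n = n₀ + ν ξ):
  P: 525 − 2(142) = 241
  Q: 0 + 1(142) = 142
  R: 0 + 1(142) = 142
Total out = 525 mol/min; y_R = 142 / 525 = 0.2705.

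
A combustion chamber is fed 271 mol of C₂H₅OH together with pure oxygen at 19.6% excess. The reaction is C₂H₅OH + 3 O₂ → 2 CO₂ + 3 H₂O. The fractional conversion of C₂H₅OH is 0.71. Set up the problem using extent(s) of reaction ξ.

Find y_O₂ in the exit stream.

0.275

Stoichiometric O₂ = 3 × 271 = 813 mol; O₂ fed = 813 × 1.196 = 972.3 mol.
Fuel reacted = 0.71 × 271 → ξ = 192.4 mol.
Outlet (n = n₀ + ν ξ):
  C₂H₅OH: 271 − 1(192.4) = 78.59
  O₂: 972.3 − 3(192.4) = 395.1
  CO₂: 0 + 2(192.4) = 384.8
  H₂O: 0 + 3(192.4) = 577.2
Total out = 1436 mol; y_O₂ = 395.1 / 1436 = 0.2752.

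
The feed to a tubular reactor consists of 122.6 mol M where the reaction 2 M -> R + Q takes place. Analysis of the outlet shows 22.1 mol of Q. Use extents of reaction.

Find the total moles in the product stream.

For Q: n = n₀ + 1ξ → 22.1 = 0 + 1ξ, giving ξ = 22.1 mol.
Outlet amounts (n = n₀ + ν ξ):
  M: 122.6 − 2(22.1) = 78.4
  R: 0 + 1(22.1) = 22.1
  Q: 0 + 1(22.1) = 22.1
Total out = 78.4 + 22.1 + 22.1 = 122.6 mol.

123 mol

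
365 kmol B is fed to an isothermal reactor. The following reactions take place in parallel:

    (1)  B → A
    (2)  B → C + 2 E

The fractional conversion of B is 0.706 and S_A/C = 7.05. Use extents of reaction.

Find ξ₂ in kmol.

Conversion of B: B consumed = 0.706 × 365 = 257.7 kmol = 1ξ₁ + 1ξ₂.
Selectivity: 1ξ₁ / (1ξ₂) = 7.05 → ξ₁ = 7.05 ξ₂.
Substitute: (1·7.05 + 1) ξ₂ = 257.7 → ξ₂ = 32.01 kmol, ξ₁ = 225.7 kmol.
Outlet amounts (n = n₀ + Σ ν·ξ):
  B: 365 − 1(225.7) − 1(32.01) = 107.3
  A: 0 + 1(225.7) = 225.7
  C: 0 + 1(32.01) = 32.01
  E: 0 + 2(32.01) = 64.02

ξ₂ = 32 kmol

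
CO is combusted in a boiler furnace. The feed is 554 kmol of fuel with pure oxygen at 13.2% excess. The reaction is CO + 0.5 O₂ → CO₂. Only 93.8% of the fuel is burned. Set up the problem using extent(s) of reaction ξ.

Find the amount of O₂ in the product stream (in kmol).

Stoichiometric O₂ = 0.5 × 554 = 277 kmol; O₂ fed = 277 × 1.132 = 313.6 kmol.
Fuel reacted = 0.938 × 554 → ξ = 519.7 kmol.
Outlet (n = n₀ + ν ξ):
  CO: 554 − 1(519.7) = 34.35
  O₂: 313.6 − 0.5(519.7) = 53.74
  CO₂: 0 + 1(519.7) = 519.7

53.7 kmol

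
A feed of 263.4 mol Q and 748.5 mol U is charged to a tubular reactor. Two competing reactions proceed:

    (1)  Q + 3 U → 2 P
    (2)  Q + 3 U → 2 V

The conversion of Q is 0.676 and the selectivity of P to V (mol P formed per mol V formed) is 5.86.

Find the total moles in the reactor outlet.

Conversion of Q: Q consumed = 0.676 × 263.4 = 178.1 mol = 1ξ₁ + 1ξ₂.
Selectivity: 2ξ₁ / (2ξ₂) = 5.86 → ξ₁ = 5.86 ξ₂.
Substitute: (1·5.86 + 1) ξ₂ = 178.1 → ξ₂ = 25.96 mol, ξ₁ = 152.1 mol.
Outlet amounts (n = n₀ + Σ ν·ξ):
  Q: 263.4 − 1(152.1) − 1(25.96) = 85.34
  U: 748.5 − 3(152.1) − 3(25.96) = 214.3
  P: 0 + 2(152.1) = 304.2
  V: 0 + 2(25.96) = 51.91
Total out = 85.34 + 214.3 + 304.2 + 51.91 = 655.8 mol.

656 mol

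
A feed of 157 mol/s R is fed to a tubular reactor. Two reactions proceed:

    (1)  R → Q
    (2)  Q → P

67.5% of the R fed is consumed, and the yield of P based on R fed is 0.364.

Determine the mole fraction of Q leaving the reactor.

0.311

Conversion of R: R consumed = 1ξ₁ = 0.675 × 157 → ξ₁ = 106 mol/s.
Yield of P: 1ξ₂ / 157 = 0.364 → ξ₂ = 57.15 mol/s.
Outlet amounts (n = n₀ + Σ ν·ξ):
  R: 157 − 1(106) = 51.02
  Q: 0 + 1(106) − 1(57.15) = 48.83
  P: 0 + 1(57.15) = 57.15
Total out = 157 mol/s; y_Q = 48.83 / 157 = 0.311.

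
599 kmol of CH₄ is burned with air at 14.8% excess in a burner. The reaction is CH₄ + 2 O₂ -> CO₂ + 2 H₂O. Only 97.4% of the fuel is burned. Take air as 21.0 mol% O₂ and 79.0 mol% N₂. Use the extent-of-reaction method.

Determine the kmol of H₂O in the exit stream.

Stoichiometric O₂ = 2 × 599 = 1198 kmol; O₂ fed = 1198 × 1.148 = 1375 kmol.
N₂ fed = 1375 × 79/21 = 5174 kmol.
Fuel reacted = 0.974 × 599 → ξ = 583.4 kmol.
Outlet (n = n₀ + ν ξ):
  CH₄: 599 − 1(583.4) = 15.57
  O₂: 1375 − 2(583.4) = 208.5
  N₂: 5174 (inert)
  CO₂: 0 + 1(583.4) = 583.4
  H₂O: 0 + 2(583.4) = 1167

1170 kmol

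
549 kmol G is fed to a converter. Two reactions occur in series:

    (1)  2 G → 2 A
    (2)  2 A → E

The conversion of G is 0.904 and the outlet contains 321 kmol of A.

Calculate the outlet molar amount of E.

87.6 kmol

Conversion of G: G consumed = 2ξ₁ = 0.904 × 549 → ξ₁ = 248.1 kmol.
A balance: n_A = 0 + 2ξ₁ − 2ξ₂ = 321 → ξ₂ = (2·248.1 − 321)/2 = 87.65 kmol.
Outlet amounts (n = n₀ + Σ ν·ξ):
  G: 549 − 2(248.1) = 52.7
  A: 0 + 2(248.1) − 2(87.65) = 321
  E: 0 + 1(87.65) = 87.65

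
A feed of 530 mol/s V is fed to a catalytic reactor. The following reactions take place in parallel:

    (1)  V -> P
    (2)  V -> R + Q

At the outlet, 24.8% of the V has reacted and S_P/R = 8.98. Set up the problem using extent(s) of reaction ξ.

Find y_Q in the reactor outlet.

0.0242

Conversion of V: V consumed = 0.248 × 530 = 131.4 mol/s = 1ξ₁ + 1ξ₂.
Selectivity: 1ξ₁ / (1ξ₂) = 8.98 → ξ₁ = 8.98 ξ₂.
Substitute: (1·8.98 + 1) ξ₂ = 131.4 → ξ₂ = 13.17 mol/s, ξ₁ = 118.3 mol/s.
Outlet amounts (n = n₀ + Σ ν·ξ):
  V: 530 − 1(118.3) − 1(13.17) = 398.6
  P: 0 + 1(118.3) = 118.3
  R: 0 + 1(13.17) = 13.17
  Q: 0 + 1(13.17) = 13.17
Total out = 543.2 mol/s; y_Q = 13.17 / 543.2 = 0.02425.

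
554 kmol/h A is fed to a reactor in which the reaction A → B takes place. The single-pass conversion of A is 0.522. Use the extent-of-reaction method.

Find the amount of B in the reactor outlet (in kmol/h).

289 kmol/h

A reacted = 0.522 × 554 = 289.2 kmol/h; ν_A = −1, so ξ = 289.2/1 = 289.2 kmol/h.
Outlet amounts (n = n₀ + ν ξ):
  A: 554 − 1(289.2) = 264.8
  B: 0 + 1(289.2) = 289.2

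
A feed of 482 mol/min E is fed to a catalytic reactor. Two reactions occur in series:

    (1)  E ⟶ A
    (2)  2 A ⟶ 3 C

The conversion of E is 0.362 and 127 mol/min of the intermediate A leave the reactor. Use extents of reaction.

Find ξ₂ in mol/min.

ξ₂ = 23.7 mol/min

Conversion of E: E consumed = 1ξ₁ = 0.362 × 482 → ξ₁ = 174.5 mol/min.
A balance: n_A = 0 + 1ξ₁ − 2ξ₂ = 127 → ξ₂ = (1·174.5 − 127)/2 = 23.74 mol/min.
Outlet amounts (n = n₀ + Σ ν·ξ):
  E: 482 − 1(174.5) = 307.5
  A: 0 + 1(174.5) − 2(23.74) = 127
  C: 0 + 3(23.74) = 71.23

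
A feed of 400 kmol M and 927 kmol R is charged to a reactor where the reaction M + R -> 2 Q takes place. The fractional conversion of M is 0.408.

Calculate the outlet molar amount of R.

764 kmol

M reacted = 0.408 × 400 = 163.2 kmol; ν_M = −1, so ξ = 163.2/1 = 163.2 kmol.
Outlet amounts (n = n₀ + ν ξ):
  M: 400 − 1(163.2) = 236.8
  R: 927 − 1(163.2) = 763.8
  Q: 0 + 2(163.2) = 326.4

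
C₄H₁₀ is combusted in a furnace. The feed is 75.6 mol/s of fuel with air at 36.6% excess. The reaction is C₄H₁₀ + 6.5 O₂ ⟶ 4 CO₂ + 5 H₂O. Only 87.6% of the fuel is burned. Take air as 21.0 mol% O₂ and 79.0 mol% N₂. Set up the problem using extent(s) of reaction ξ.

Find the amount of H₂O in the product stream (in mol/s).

331 mol/s

Stoichiometric O₂ = 6.5 × 75.6 = 491.4 mol/s; O₂ fed = 491.4 × 1.366 = 671.3 mol/s.
N₂ fed = 671.3 × 79/21 = 2525 mol/s.
Fuel reacted = 0.876 × 75.6 → ξ = 66.23 mol/s.
Outlet (n = n₀ + ν ξ):
  C₄H₁₀: 75.6 − 1(66.23) = 9.374
  O₂: 671.3 − 6.5(66.23) = 240.8
  N₂: 2525 (inert)
  CO₂: 0 + 4(66.23) = 264.9
  H₂O: 0 + 5(66.23) = 331.1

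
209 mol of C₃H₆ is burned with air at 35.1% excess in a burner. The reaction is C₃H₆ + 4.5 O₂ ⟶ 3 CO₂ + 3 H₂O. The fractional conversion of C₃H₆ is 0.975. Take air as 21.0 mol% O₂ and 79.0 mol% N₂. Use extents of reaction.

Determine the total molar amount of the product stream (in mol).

Stoichiometric O₂ = 4.5 × 209 = 940.5 mol; O₂ fed = 940.5 × 1.351 = 1271 mol.
N₂ fed = 1271 × 79/21 = 4780 mol.
Fuel reacted = 0.975 × 209 → ξ = 203.8 mol.
Outlet (n = n₀ + ν ξ):
  C₃H₆: 209 − 1(203.8) = 5.225
  O₂: 1271 − 4.5(203.8) = 353.6
  N₂: 4780 (inert)
  CO₂: 0 + 3(203.8) = 611.3
  H₂O: 0 + 3(203.8) = 611.3
Total out = 5.225 + 353.6 + 4780 + 611.3 + 611.3 = 6361 mol.

6360 mol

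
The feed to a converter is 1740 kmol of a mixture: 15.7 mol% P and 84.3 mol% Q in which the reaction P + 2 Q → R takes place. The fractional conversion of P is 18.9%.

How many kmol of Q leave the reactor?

1360 kmol

P reacted = 0.189 × 273.2 = 51.63 kmol; ν_P = −1, so ξ = 51.63/1 = 51.63 kmol.
Outlet amounts (n = n₀ + ν ξ):
  P: 273.2 − 1(51.63) = 221.5
  Q: 1467 − 2(51.63) = 1364
  R: 0 + 1(51.63) = 51.63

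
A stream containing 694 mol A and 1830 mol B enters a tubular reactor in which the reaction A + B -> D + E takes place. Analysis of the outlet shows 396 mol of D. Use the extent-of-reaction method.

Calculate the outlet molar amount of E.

For D: n = n₀ + 1ξ → 396 = 0 + 1ξ, giving ξ = 396 mol.
Outlet amounts (n = n₀ + ν ξ):
  A: 694 − 1(396) = 298
  B: 1830 − 1(396) = 1434
  D: 0 + 1(396) = 396
  E: 0 + 1(396) = 396

396 mol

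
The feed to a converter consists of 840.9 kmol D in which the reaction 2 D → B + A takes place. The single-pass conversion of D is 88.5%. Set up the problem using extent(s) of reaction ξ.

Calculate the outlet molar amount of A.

D reacted = 0.885 × 840.9 = 744.2 kmol; ν_D = −2, so ξ = 744.2/2 = 372.1 kmol.
Outlet amounts (n = n₀ + ν ξ):
  D: 840.9 − 2(372.1) = 96.7
  B: 0 + 1(372.1) = 372.1
  A: 0 + 1(372.1) = 372.1

372 kmol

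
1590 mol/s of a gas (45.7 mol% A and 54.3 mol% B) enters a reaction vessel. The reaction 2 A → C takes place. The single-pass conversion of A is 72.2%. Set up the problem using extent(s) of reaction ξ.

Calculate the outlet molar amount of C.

262 mol/s

A reacted = 0.722 × 726.6 = 524.6 mol/s; ν_A = −2, so ξ = 524.6/2 = 262.3 mol/s.
Outlet amounts (n = n₀ + ν ξ):
  A: 726.6 − 2(262.3) = 202
  C: 0 + 1(262.3) = 262.3
  B: 863.4 (inert)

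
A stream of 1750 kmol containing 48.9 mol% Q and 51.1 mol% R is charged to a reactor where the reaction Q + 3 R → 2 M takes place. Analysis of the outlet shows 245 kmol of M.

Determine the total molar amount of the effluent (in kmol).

1500 kmol

For M: n = n₀ + 2ξ → 245 = 0 + 2ξ, giving ξ = 122.5 kmol.
Outlet amounts (n = n₀ + ν ξ):
  Q: 855.8 − 1(122.5) = 733.2
  R: 894.2 − 3(122.5) = 526.8
  M: 0 + 2(122.5) = 245
Total out = 733.2 + 526.8 + 245 = 1505 kmol.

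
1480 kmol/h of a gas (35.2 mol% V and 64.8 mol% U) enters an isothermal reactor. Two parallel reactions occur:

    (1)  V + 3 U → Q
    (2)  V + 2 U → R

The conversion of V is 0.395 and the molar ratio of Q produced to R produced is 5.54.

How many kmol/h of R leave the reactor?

31.5 kmol/h

Conversion of V: V consumed = 0.395 × 521 = 205.8 kmol/h = 1ξ₁ + 1ξ₂.
Selectivity: 1ξ₁ / (1ξ₂) = 5.54 → ξ₁ = 5.54 ξ₂.
Substitute: (1·5.54 + 1) ξ₂ = 205.8 → ξ₂ = 31.46 kmol/h, ξ₁ = 174.3 kmol/h.
Outlet amounts (n = n₀ + Σ ν·ξ):
  V: 521 − 1(174.3) − 1(31.46) = 315.2
  U: 959 − 3(174.3) − 2(31.46) = 373.2
  Q: 0 + 1(174.3) = 174.3
  R: 0 + 1(31.46) = 31.46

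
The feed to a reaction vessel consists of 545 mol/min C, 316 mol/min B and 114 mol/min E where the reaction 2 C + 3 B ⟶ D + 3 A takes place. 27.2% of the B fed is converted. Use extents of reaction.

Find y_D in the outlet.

B reacted = 0.272 × 316 = 85.95 mol/min; ν_B = −3, so ξ = 85.95/3 = 28.65 mol/min.
Outlet amounts (n = n₀ + ν ξ):
  C: 545 − 2(28.65) = 487.7
  B: 316 − 3(28.65) = 230
  D: 0 + 1(28.65) = 28.65
  A: 0 + 3(28.65) = 85.95
  E: 114 (inert)
Total out = 946.3 mol/min; y_D = 28.65 / 946.3 = 0.03027.

0.0303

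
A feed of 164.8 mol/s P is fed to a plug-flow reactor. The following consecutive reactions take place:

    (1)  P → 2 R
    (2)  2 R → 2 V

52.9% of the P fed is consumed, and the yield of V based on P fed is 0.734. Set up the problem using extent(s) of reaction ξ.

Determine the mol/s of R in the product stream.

Conversion of P: P consumed = 1ξ₁ = 0.529 × 164.8 → ξ₁ = 87.18 mol/s.
Yield of V: 2ξ₂ / 164.8 = 0.734 → ξ₂ = 60.48 mol/s.
Outlet amounts (n = n₀ + Σ ν·ξ):
  P: 164.8 − 1(87.18) = 77.62
  R: 0 + 2(87.18) − 2(60.48) = 53.4
  V: 0 + 2(60.48) = 121

53.4 mol/s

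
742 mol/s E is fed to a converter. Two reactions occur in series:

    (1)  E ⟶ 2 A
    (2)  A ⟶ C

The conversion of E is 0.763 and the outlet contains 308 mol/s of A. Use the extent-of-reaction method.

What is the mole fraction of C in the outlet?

0.63

Conversion of E: E consumed = 1ξ₁ = 0.763 × 742 → ξ₁ = 566.1 mol/s.
A balance: n_A = 0 + 2ξ₁ − 1ξ₂ = 308 → ξ₂ = (2·566.1 − 308)/1 = 824.3 mol/s.
Outlet amounts (n = n₀ + Σ ν·ξ):
  E: 742 − 1(566.1) = 175.9
  A: 0 + 2(566.1) − 1(824.3) = 308
  C: 0 + 1(824.3) = 824.3
Total out = 1308 mol/s; y_C = 824.3 / 1308 = 0.6301.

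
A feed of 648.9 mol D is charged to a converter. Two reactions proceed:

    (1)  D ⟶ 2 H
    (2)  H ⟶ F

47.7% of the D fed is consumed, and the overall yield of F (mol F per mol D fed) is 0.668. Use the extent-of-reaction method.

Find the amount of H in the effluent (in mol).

Conversion of D: D consumed = 1ξ₁ = 0.477 × 648.9 → ξ₁ = 309.5 mol.
Yield of F: 1ξ₂ / 648.9 = 0.668 → ξ₂ = 433.5 mol.
Outlet amounts (n = n₀ + Σ ν·ξ):
  D: 648.9 − 1(309.5) = 339.4
  H: 0 + 2(309.5) − 1(433.5) = 185.6
  F: 0 + 1(433.5) = 433.5

186 mol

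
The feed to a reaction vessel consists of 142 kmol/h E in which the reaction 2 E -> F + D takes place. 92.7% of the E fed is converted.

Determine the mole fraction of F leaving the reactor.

E reacted = 0.927 × 142 = 131.6 kmol/h; ν_E = −2, so ξ = 131.6/2 = 65.82 kmol/h.
Outlet amounts (n = n₀ + ν ξ):
  E: 142 − 2(65.82) = 10.37
  F: 0 + 1(65.82) = 65.82
  D: 0 + 1(65.82) = 65.82
Total out = 142 kmol/h; y_F = 65.82 / 142 = 0.4635.

0.464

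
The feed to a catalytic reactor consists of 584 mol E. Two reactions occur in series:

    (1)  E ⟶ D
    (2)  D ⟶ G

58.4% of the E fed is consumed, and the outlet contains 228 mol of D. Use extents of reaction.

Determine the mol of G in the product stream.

113 mol

Conversion of E: E consumed = 1ξ₁ = 0.584 × 584 → ξ₁ = 341.1 mol.
D balance: n_D = 0 + 1ξ₁ − 1ξ₂ = 228 → ξ₂ = (1·341.1 − 228)/1 = 113.1 mol.
Outlet amounts (n = n₀ + Σ ν·ξ):
  E: 584 − 1(341.1) = 242.9
  D: 0 + 1(341.1) − 1(113.1) = 228
  G: 0 + 1(113.1) = 113.1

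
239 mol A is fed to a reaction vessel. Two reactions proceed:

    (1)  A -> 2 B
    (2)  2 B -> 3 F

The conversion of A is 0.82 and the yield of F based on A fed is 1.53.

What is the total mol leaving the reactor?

557 mol

Conversion of A: A consumed = 1ξ₁ = 0.82 × 239 → ξ₁ = 196 mol.
Yield of F: 3ξ₂ / 239 = 1.53 → ξ₂ = 121.9 mol.
Outlet amounts (n = n₀ + Σ ν·ξ):
  A: 239 − 1(196) = 43.02
  B: 0 + 2(196) − 2(121.9) = 148.2
  F: 0 + 3(121.9) = 365.7
Total out = 43.02 + 148.2 + 365.7 = 556.9 mol.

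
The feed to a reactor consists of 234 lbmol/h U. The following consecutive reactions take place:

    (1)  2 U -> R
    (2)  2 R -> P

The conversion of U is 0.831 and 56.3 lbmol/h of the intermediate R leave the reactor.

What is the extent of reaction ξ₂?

ξ₂ = 20.5 lbmol/h

Conversion of U: U consumed = 2ξ₁ = 0.831 × 234 → ξ₁ = 97.23 lbmol/h.
R balance: n_R = 0 + 1ξ₁ − 2ξ₂ = 56.3 → ξ₂ = (1·97.23 − 56.3)/2 = 20.46 lbmol/h.
Outlet amounts (n = n₀ + Σ ν·ξ):
  U: 234 − 2(97.23) = 39.55
  R: 0 + 1(97.23) − 2(20.46) = 56.3
  P: 0 + 1(20.46) = 20.46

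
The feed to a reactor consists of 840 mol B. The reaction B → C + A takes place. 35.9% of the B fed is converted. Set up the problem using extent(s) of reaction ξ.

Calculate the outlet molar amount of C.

302 mol

B reacted = 0.359 × 840 = 301.6 mol; ν_B = −1, so ξ = 301.6/1 = 301.6 mol.
Outlet amounts (n = n₀ + ν ξ):
  B: 840 − 1(301.6) = 538.4
  C: 0 + 1(301.6) = 301.6
  A: 0 + 1(301.6) = 301.6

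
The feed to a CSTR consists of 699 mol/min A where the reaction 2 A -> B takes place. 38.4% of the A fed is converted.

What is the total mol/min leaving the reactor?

565 mol/min

A reacted = 0.384 × 699 = 268.4 mol/min; ν_A = −2, so ξ = 268.4/2 = 134.2 mol/min.
Outlet amounts (n = n₀ + ν ξ):
  A: 699 − 2(134.2) = 430.6
  B: 0 + 1(134.2) = 134.2
Total out = 430.6 + 134.2 = 564.8 mol/min.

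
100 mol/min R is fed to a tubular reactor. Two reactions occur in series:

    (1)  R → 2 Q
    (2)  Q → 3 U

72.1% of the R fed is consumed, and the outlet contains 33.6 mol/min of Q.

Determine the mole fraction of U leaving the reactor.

0.844

Conversion of R: R consumed = 1ξ₁ = 0.721 × 100 → ξ₁ = 72.1 mol/min.
Q balance: n_Q = 0 + 2ξ₁ − 1ξ₂ = 33.6 → ξ₂ = (2·72.1 − 33.6)/1 = 110.6 mol/min.
Outlet amounts (n = n₀ + Σ ν·ξ):
  R: 100 − 1(72.1) = 27.9
  Q: 0 + 2(72.1) − 1(110.6) = 33.6
  U: 0 + 3(110.6) = 331.8
Total out = 393.3 mol/min; y_U = 331.8 / 393.3 = 0.8436.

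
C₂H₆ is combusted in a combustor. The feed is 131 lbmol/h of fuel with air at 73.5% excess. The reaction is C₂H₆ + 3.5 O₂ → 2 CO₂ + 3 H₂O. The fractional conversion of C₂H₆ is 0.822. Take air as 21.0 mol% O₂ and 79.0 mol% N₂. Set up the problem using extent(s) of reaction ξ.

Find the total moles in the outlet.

3970 lbmol/h

Stoichiometric O₂ = 3.5 × 131 = 458.5 lbmol/h; O₂ fed = 458.5 × 1.735 = 795.5 lbmol/h.
N₂ fed = 795.5 × 79/21 = 2993 lbmol/h.
Fuel reacted = 0.822 × 131 → ξ = 107.7 lbmol/h.
Outlet (n = n₀ + ν ξ):
  C₂H₆: 131 − 1(107.7) = 23.32
  O₂: 795.5 − 3.5(107.7) = 418.6
  N₂: 2993 (inert)
  CO₂: 0 + 2(107.7) = 215.4
  H₂O: 0 + 3(107.7) = 323
Total out = 23.32 + 418.6 + 2993 + 215.4 + 323 = 3973 lbmol/h.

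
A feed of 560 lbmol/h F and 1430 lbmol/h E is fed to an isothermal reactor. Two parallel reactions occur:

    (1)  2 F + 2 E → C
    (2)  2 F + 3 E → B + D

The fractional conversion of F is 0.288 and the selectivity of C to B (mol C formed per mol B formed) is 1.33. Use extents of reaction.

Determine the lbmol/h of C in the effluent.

46 lbmol/h

Conversion of F: F consumed = 0.288 × 560 = 161.3 lbmol/h = 2ξ₁ + 2ξ₂.
Selectivity: 1ξ₁ / (1ξ₂) = 1.33 → ξ₁ = 1.33 ξ₂.
Substitute: (2·1.33 + 2) ξ₂ = 161.3 → ξ₂ = 34.61 lbmol/h, ξ₁ = 46.03 lbmol/h.
Outlet amounts (n = n₀ + Σ ν·ξ):
  F: 560 − 2(46.03) − 2(34.61) = 398.7
  E: 1430 − 2(46.03) − 3(34.61) = 1234
  C: 0 + 1(46.03) = 46.03
  B: 0 + 1(34.61) = 34.61
  D: 0 + 1(34.61) = 34.61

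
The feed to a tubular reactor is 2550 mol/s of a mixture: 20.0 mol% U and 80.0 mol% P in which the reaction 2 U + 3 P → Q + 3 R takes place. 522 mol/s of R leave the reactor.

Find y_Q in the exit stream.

0.0732

For R: n = n₀ + 3ξ → 522 = 0 + 3ξ, giving ξ = 174 mol/s.
Outlet amounts (n = n₀ + ν ξ):
  U: 510 − 2(174) = 162
  P: 2040 − 3(174) = 1518
  Q: 0 + 1(174) = 174
  R: 0 + 3(174) = 522
Total out = 2376 mol/s; y_Q = 174 / 2376 = 0.07323.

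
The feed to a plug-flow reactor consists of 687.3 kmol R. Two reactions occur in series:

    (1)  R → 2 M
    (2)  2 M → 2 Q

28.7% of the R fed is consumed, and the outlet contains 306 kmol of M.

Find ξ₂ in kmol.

ξ₂ = 44.3 kmol

Conversion of R: R consumed = 1ξ₁ = 0.287 × 687.3 → ξ₁ = 197.3 kmol.
M balance: n_M = 0 + 2ξ₁ − 2ξ₂ = 306 → ξ₂ = (2·197.3 − 306)/2 = 44.26 kmol.
Outlet amounts (n = n₀ + Σ ν·ξ):
  R: 687.3 − 1(197.3) = 490
  M: 0 + 2(197.3) − 2(44.26) = 306
  Q: 0 + 2(44.26) = 88.51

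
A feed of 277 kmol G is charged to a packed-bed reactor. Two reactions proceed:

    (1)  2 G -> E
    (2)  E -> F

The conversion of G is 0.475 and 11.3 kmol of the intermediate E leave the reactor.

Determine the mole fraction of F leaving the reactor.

Conversion of G: G consumed = 2ξ₁ = 0.475 × 277 → ξ₁ = 65.79 kmol.
E balance: n_E = 0 + 1ξ₁ − 1ξ₂ = 11.3 → ξ₂ = (1·65.79 − 11.3)/1 = 54.49 kmol.
Outlet amounts (n = n₀ + Σ ν·ξ):
  G: 277 − 2(65.79) = 145.4
  E: 0 + 1(65.79) − 1(54.49) = 11.3
  F: 0 + 1(54.49) = 54.49
Total out = 211.2 kmol; y_F = 54.49 / 211.2 = 0.258.

0.258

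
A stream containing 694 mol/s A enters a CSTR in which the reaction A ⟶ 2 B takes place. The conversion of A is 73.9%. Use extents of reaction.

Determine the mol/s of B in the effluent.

A reacted = 0.739 × 694 = 512.9 mol/s; ν_A = −1, so ξ = 512.9/1 = 512.9 mol/s.
Outlet amounts (n = n₀ + ν ξ):
  A: 694 − 1(512.9) = 181.1
  B: 0 + 2(512.9) = 1026

1030 mol/s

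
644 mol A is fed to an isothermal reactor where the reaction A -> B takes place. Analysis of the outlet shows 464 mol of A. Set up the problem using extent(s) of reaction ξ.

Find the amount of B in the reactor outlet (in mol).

For A: n = n₀ − 1ξ → 464 = 644 − 1ξ, giving ξ = 180 mol.
Outlet amounts (n = n₀ + ν ξ):
  A: 644 − 1(180) = 464
  B: 0 + 1(180) = 180

180 mol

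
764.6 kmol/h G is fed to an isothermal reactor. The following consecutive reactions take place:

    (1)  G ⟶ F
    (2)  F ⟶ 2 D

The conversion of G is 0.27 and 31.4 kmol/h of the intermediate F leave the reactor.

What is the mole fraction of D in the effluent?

0.373

Conversion of G: G consumed = 1ξ₁ = 0.27 × 764.6 → ξ₁ = 206.4 kmol/h.
F balance: n_F = 0 + 1ξ₁ − 1ξ₂ = 31.4 → ξ₂ = (1·206.4 − 31.4)/1 = 175 kmol/h.
Outlet amounts (n = n₀ + Σ ν·ξ):
  G: 764.6 − 1(206.4) = 558.2
  F: 0 + 1(206.4) − 1(175) = 31.4
  D: 0 + 2(175) = 350.1
Total out = 939.6 kmol/h; y_D = 350.1 / 939.6 = 0.3726.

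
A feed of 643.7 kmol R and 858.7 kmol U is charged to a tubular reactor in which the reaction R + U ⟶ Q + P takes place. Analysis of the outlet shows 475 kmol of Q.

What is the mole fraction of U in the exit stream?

0.255

For Q: n = n₀ + 1ξ → 475 = 0 + 1ξ, giving ξ = 475 kmol.
Outlet amounts (n = n₀ + ν ξ):
  R: 643.7 − 1(475) = 168.7
  U: 858.7 − 1(475) = 383.7
  Q: 0 + 1(475) = 475
  P: 0 + 1(475) = 475
Total out = 1502 kmol; y_U = 383.7 / 1502 = 0.2554.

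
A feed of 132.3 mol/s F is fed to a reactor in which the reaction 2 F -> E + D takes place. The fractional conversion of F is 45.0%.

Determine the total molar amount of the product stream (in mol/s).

F reacted = 0.45 × 132.3 = 59.54 mol/s; ν_F = −2, so ξ = 59.54/2 = 29.77 mol/s.
Outlet amounts (n = n₀ + ν ξ):
  F: 132.3 − 2(29.77) = 72.77
  E: 0 + 1(29.77) = 29.77
  D: 0 + 1(29.77) = 29.77
Total out = 72.77 + 29.77 + 29.77 = 132.3 mol/s.

132 mol/s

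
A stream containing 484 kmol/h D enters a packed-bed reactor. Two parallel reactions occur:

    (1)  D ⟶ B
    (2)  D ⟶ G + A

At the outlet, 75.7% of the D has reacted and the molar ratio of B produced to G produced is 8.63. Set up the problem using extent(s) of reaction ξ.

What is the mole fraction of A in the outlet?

Conversion of D: D consumed = 0.757 × 484 = 366.4 kmol/h = 1ξ₁ + 1ξ₂.
Selectivity: 1ξ₁ / (1ξ₂) = 8.63 → ξ₁ = 8.63 ξ₂.
Substitute: (1·8.63 + 1) ξ₂ = 366.4 → ξ₂ = 38.05 kmol/h, ξ₁ = 328.3 kmol/h.
Outlet amounts (n = n₀ + Σ ν·ξ):
  D: 484 − 1(328.3) − 1(38.05) = 117.6
  B: 0 + 1(328.3) = 328.3
  G: 0 + 1(38.05) = 38.05
  A: 0 + 1(38.05) = 38.05
Total out = 522 kmol/h; y_A = 38.05 / 522 = 0.07288.

0.0729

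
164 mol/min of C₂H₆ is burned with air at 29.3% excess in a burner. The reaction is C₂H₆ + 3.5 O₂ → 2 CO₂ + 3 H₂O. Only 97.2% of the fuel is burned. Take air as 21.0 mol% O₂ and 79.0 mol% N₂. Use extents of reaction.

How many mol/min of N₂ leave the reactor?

2790 mol/min

Stoichiometric O₂ = 3.5 × 164 = 574 mol/min; O₂ fed = 574 × 1.293 = 742.2 mol/min.
N₂ fed = 742.2 × 79/21 = 2792 mol/min.
Fuel reacted = 0.972 × 164 → ξ = 159.4 mol/min.
Outlet (n = n₀ + ν ξ):
  C₂H₆: 164 − 1(159.4) = 4.592
  O₂: 742.2 − 3.5(159.4) = 184.3
  N₂: 2792 (inert)
  CO₂: 0 + 2(159.4) = 318.8
  H₂O: 0 + 3(159.4) = 478.2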